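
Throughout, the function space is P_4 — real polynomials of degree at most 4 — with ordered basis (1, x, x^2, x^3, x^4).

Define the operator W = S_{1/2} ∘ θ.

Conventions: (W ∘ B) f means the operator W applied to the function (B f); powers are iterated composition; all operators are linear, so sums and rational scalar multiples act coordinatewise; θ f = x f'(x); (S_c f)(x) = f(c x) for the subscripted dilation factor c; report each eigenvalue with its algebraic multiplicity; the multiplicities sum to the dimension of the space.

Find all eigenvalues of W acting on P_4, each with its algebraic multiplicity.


λ = 0 (multiplicity 1), λ = 1/4 (multiplicity 1), λ = 3/8 (multiplicity 1), λ = 1/2 (multiplicity 2)

image of 1: 0
image of x: (1/2)x
image of x^2: (1/2)x^2
image of x^3: (3/8)x^3
image of x^4: (1/4)x^4
the matrix is upper triangular; its diagonal is (0, 1/2, 1/2, 3/8, 1/4)
for a triangular matrix the eigenvalues are the diagonal entries, with algebraic multiplicity their repetition count


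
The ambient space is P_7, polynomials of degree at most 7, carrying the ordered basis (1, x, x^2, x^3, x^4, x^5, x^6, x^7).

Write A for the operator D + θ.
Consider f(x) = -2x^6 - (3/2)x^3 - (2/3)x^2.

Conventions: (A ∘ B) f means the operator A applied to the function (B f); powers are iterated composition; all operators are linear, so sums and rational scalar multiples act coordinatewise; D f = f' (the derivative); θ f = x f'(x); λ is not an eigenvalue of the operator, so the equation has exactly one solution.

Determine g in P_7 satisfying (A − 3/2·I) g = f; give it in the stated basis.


the result is g(x) = -(4/9)x^6 + (16/21)x^5 - (32/21)x^4 + (193/63)x^3 - (138/7)x^2 - (552/7)x - 368/7

write g with unknown coordinates in the stated basis and equate coefficients in (A − 3/2·I) g = f
solving from the highest basis element down gives g = -(4/9)x^6 + (16/21)x^5 - (32/21)x^4 + (193/63)x^3 - (138/7)x^2 - (552/7)x - 368/7
check: A g = -(8/3)x^6 + (8/7)x^5 - (16/7)x^4 + (65/21)x^3 - (635/21)x^2 - (828/7)x - 552/7
so A g − 3/2·g = -2x^6 - (3/2)x^3 - (2/3)x^2 = f ✓


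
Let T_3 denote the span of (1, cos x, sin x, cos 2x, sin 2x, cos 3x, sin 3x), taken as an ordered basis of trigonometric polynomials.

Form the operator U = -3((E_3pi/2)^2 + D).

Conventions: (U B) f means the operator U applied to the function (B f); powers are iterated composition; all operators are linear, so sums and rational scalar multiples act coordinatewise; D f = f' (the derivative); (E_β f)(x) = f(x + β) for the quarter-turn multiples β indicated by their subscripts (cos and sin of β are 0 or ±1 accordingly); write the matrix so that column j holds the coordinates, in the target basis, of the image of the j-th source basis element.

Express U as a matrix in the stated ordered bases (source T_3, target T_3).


image of 1: -3
image of cos x: 3cos x + 3sin x
image of sin x: -3cos x + 3sin x
image of cos 2x: -3cos 2x + 6sin 2x
image of sin 2x: -6cos 2x - 3sin 2x
image of cos 3x: 3cos 3x + 9sin 3x
image of sin 3x: -9cos 3x + 3sin 3x
each image's coordinates form column j of the matrix

the matrix is [[-3, 0, 0, 0, 0, 0, 0]; [0, 3, -3, 0, 0, 0, 0]; [0, 3, 3, 0, 0, 0, 0]; [0, 0, 0, -3, -6, 0, 0]; [0, 0, 0, 6, -3, 0, 0]; [0, 0, 0, 0, 0, 3, -9]; [0, 0, 0, 0, 0, 9, 3]] (rows listed top to bottom)


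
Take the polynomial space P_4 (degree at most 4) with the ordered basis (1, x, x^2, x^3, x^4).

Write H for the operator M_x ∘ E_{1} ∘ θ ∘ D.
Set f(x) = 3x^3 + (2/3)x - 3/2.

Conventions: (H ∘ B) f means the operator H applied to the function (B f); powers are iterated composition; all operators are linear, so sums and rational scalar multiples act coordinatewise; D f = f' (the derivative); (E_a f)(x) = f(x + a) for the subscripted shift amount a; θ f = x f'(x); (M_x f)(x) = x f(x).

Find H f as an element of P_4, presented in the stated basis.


g(x) = 18x^3 + 36x^2 + 18x

D f = 9x^2 + 2/3
θ D f = 18x^2
E_{1} θ D f = 18x^2 + 36x + 18
M_x (E_{1} ∘ θ) D f = 18x^3 + 36x^2 + 18x


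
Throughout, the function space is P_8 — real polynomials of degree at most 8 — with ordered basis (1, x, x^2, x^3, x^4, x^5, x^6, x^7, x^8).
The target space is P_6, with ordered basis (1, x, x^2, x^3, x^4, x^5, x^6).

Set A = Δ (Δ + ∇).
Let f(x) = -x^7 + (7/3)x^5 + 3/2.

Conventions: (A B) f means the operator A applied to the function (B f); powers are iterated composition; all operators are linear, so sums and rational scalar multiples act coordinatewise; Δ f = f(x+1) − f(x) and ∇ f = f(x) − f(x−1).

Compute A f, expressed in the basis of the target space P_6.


the result is g(x) = -84x^5 - 210x^4 - (1400/3)x^3 - 490x^2 - (784/3)x - 56

Δ f = -7x^6 - 21x^5 - (70/3)x^4 - (35/3)x^3 + (7/3)x^2 + (14/3)x + 4/3
∇ f = -7x^6 + 21x^5 - (70/3)x^4 + (35/3)x^3 + (7/3)x^2 - (14/3)x + 4/3
(Δ + ∇) f = -14x^6 - (140/3)x^4 + (14/3)x^2 + 8/3
Δ (Δ + ∇) f = -84x^5 - 210x^4 - (1400/3)x^3 - 490x^2 - (784/3)x - 56


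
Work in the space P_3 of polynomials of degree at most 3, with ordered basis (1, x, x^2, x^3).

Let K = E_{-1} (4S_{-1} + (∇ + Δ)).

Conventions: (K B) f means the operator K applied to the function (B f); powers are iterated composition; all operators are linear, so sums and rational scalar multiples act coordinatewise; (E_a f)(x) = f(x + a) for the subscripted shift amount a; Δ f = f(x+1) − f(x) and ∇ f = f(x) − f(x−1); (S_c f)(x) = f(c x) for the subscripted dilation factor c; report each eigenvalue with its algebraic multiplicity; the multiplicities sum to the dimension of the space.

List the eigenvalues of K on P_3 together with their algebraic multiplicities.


image of 1: 4
image of x: -4x + 6
image of x^2: 4x^2 - 4x
image of x^3: -4x^3 + 18x^2 - 24x + 12
the matrix is upper triangular; its diagonal is (4, -4, 4, -4)
for a triangular matrix the eigenvalues are the diagonal entries, with algebraic multiplicity their repetition count

λ = -4 (multiplicity 2), λ = 4 (multiplicity 2)


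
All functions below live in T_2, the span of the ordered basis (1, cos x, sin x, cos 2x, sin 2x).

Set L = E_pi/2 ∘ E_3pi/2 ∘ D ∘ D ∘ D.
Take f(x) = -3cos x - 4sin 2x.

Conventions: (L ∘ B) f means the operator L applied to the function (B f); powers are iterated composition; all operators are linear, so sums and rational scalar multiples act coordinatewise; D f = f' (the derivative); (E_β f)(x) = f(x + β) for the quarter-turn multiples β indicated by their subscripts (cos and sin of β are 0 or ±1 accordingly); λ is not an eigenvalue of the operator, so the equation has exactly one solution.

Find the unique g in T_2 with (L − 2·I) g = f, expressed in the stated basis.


the image equals g(x) = (6/5)cos x + (3/5)sin x - (8/17)cos 2x + (2/17)sin 2x

write g with unknown coordinates in the stated basis and equate coefficients in (L − 2·I) g = f
solving from the highest basis element down gives g = (6/5)cos x + (3/5)sin x - (8/17)cos 2x + (2/17)sin 2x
check: L g = -(3/5)cos x + (6/5)sin x - (16/17)cos 2x - (64/17)sin 2x
so L g − 2·g = -3cos x - 4sin 2x = f ✓


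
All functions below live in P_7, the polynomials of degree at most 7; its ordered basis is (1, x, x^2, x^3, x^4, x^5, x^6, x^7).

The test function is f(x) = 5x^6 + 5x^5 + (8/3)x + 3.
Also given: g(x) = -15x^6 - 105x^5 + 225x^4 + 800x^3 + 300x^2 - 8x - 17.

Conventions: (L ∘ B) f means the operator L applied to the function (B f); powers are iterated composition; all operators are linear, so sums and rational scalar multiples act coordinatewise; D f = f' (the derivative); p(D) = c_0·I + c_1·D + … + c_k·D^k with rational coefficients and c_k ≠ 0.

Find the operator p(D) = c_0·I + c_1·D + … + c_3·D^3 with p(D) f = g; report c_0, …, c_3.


p(D) = -3·I − 3·D + 2·D^2 + D^3, i.e. c_0 = -3, c_1 = -3, c_2 = 2, c_3 = 1

D^0 f = 5x^6 + 5x^5 + (8/3)x + 3
D^1 f = 30x^5 + 25x^4 + 8/3
D^2 f = 150x^4 + 100x^3
D^3 f = 600x^3 + 300x^2
matching coefficients of g against c_0 f + c_1 Df + … from the top degree down determines the c_i
solution: c_0 = -3, c_1 = -3, c_2 = 2, c_3 = 1


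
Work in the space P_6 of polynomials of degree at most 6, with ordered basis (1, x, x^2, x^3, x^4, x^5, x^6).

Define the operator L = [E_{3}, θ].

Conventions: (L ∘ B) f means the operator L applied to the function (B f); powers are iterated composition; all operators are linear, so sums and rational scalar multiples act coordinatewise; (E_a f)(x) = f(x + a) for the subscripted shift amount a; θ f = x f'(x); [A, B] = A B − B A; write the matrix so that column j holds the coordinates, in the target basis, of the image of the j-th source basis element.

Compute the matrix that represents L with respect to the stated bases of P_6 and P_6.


the matrix is [[0, 3, 18, 81, 324, 1215, 4374]; [0, 0, 6, 54, 324, 1620, 7290]; [0, 0, 0, 9, 108, 810, 4860]; [0, 0, 0, 0, 12, 180, 1620]; [0, 0, 0, 0, 0, 15, 270]; [0, 0, 0, 0, 0, 0, 18]; [0, 0, 0, 0, 0, 0, 0]] (rows listed top to bottom)

image of 1: 0
image of x: 3
image of x^2: 6x + 18
image of x^3: 9x^2 + 54x + 81
image of x^4: 12x^3 + 108x^2 + 324x + 324
image of x^5: 15x^4 + 180x^3 + 810x^2 + 1620x + 1215
image of x^6: 18x^5 + 270x^4 + 1620x^3 + 4860x^2 + 7290x + 4374
each image's coordinates form column j of the matrix


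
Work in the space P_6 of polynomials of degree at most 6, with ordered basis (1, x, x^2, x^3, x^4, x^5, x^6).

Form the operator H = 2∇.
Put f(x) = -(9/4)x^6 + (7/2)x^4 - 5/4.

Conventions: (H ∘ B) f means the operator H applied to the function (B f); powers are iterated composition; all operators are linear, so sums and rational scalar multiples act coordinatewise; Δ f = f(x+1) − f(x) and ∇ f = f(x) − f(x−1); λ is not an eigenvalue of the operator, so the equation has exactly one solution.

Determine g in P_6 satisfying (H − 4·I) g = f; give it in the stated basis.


g(x) = (9/16)x^6 + (27/16)x^5 - (7/8)x^4 - (73/16)x^3 + (41/16)x + 5/16

write g with unknown coordinates in the stated basis and equate coefficients in (H − 4·I) g = f
solving from the highest basis element down gives g = (9/16)x^6 + (27/16)x^5 - (7/8)x^4 - (73/16)x^3 + (41/16)x + 5/16
check: H g = (27/4)x^5 - (73/4)x^3 + (41/4)x
so H g − 4·g = -(9/4)x^6 + (7/2)x^4 - 5/4 = f ✓


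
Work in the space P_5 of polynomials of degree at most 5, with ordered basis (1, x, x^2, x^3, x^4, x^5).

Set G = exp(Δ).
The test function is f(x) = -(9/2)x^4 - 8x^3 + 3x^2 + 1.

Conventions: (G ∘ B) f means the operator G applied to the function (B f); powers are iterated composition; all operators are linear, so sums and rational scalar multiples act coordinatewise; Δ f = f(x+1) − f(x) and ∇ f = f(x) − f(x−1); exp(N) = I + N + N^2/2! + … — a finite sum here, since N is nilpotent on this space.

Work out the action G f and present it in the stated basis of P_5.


g(x) = -(9/2)x^4 - 26x^3 - 75x^2 - 132x - 201/2

order-1 term: -18x^3 - 51x^2 - 36x - 19/2
order-2 term: -27x^2 - 78x - 105/2
order-3 term: -18x - 35
order-4 term: -9/2
the series for exp(Δ) f terminates at order 4
exp(Δ) f = -(9/2)x^4 - 26x^3 - 75x^2 - 132x - 201/2


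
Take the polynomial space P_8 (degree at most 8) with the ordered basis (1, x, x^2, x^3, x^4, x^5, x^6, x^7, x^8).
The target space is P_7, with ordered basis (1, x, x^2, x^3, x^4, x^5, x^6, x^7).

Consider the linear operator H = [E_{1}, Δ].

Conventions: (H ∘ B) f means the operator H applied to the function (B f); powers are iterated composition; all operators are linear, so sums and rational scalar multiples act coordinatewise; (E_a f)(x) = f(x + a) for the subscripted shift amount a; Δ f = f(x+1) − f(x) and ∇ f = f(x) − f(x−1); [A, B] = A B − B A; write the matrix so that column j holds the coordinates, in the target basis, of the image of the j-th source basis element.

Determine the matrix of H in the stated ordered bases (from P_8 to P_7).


image of 1: 0
image of x: 0
image of x^2: 0
image of x^3: 0
image of x^4: 0
image of x^5: 0
image of x^6: 0
image of x^7: 0
image of x^8: 0
each image's coordinates form column j of the matrix

the matrix is [[0, 0, 0, 0, 0, 0, 0, 0, 0]; [0, 0, 0, 0, 0, 0, 0, 0, 0]; [0, 0, 0, 0, 0, 0, 0, 0, 0]; [0, 0, 0, 0, 0, 0, 0, 0, 0]; [0, 0, 0, 0, 0, 0, 0, 0, 0]; [0, 0, 0, 0, 0, 0, 0, 0, 0]; [0, 0, 0, 0, 0, 0, 0, 0, 0]; [0, 0, 0, 0, 0, 0, 0, 0, 0]] (rows listed top to bottom)


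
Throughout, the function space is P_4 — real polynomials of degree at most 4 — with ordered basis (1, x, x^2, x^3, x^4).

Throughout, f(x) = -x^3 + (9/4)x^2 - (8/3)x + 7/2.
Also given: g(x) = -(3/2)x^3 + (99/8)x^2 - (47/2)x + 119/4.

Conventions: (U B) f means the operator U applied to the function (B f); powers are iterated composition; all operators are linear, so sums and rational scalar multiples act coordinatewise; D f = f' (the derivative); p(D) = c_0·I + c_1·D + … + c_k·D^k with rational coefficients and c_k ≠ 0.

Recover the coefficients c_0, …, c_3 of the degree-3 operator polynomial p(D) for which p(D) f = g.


p(D) = (3/2)·I − 3·D + D^2 − 2·D^3, i.e. c_0 = 3/2, c_1 = -3, c_2 = 1, c_3 = -2

D^0 f = -x^3 + (9/4)x^2 - (8/3)x + 7/2
D^1 f = -3x^2 + (9/2)x - 8/3
D^2 f = -6x + 9/2
D^3 f = -6
matching coefficients of g against c_0 f + c_1 Df + … from the top degree down determines the c_i
solution: c_0 = 3/2, c_1 = -3, c_2 = 1, c_3 = -2


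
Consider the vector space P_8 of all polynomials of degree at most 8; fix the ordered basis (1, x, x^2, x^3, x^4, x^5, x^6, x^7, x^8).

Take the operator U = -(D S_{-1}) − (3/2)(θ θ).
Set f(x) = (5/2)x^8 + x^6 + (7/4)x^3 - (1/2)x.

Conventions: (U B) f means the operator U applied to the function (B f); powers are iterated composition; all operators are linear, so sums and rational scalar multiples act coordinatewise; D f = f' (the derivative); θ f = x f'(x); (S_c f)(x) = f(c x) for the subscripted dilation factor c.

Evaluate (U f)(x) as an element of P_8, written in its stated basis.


S_{-1} f = (5/2)x^8 + x^6 - (7/4)x^3 + (1/2)x
D S_{-1} f = 20x^7 + 6x^5 - (21/4)x^2 + 1/2
(-(D S_{-1})) f = -20x^7 - 6x^5 + (21/4)x^2 - 1/2
θ f = 20x^8 + 6x^6 + (21/4)x^3 - (1/2)x
θ θ f = 160x^8 + 36x^6 + (63/4)x^3 - (1/2)x
(-(3/2)(θ θ)) f = -240x^8 - 54x^6 - (189/8)x^3 + (3/4)x
(-(D S_{-1}) − (3/2)(θ θ)) f = -240x^8 - 20x^7 - 54x^6 - 6x^5 - (189/8)x^3 + (21/4)x^2 + (3/4)x - 1/2

g(x) = -240x^8 - 20x^7 - 54x^6 - 6x^5 - (189/8)x^3 + (21/4)x^2 + (3/4)x - 1/2


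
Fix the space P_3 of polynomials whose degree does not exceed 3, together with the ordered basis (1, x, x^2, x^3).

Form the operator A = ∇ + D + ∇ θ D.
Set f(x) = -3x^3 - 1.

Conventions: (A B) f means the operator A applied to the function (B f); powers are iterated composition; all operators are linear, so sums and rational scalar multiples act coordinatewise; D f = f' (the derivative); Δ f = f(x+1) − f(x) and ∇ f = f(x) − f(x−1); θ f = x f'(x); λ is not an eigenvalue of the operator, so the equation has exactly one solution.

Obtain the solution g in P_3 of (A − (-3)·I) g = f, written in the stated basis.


the result is g(x) = -x^3 + 2x^2 + (1/3)x - 26/9

write g with unknown coordinates in the stated basis and equate coefficients in (A − (-3)·I) g = f
solving from the highest basis element down gives g = -x^3 + 2x^2 + (1/3)x - 26/9
check: A g = -6x^2 - x + 23/3
so A g − (-3)·g = -3x^3 - 1 = f ✓


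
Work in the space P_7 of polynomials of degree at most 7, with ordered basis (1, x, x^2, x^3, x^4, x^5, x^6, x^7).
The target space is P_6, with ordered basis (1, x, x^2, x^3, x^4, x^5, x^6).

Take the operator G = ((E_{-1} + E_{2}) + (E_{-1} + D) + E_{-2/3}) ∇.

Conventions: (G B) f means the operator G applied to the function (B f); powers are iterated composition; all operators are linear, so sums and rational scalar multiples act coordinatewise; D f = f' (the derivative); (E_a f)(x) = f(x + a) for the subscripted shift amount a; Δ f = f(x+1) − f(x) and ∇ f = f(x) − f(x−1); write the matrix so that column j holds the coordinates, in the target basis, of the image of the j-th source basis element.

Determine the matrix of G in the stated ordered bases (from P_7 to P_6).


the matrix is [[0, 4, -10/3, 67/3, -500/27, 8159/81, -6346/81, 298645/729]; [0, 0, 8, -10, 268/3, -2500/27, 16318/27, -44422/81]; [0, 0, 0, 12, -20, 670/3, -2500/9, 57113/27]; [0, 0, 0, 0, 16, -100/3, 1340/3, -17500/27]; [0, 0, 0, 0, 0, 20, -50, 2345/3]; [0, 0, 0, 0, 0, 0, 24, -70]; [0, 0, 0, 0, 0, 0, 0, 28]] (rows listed top to bottom)

image of 1: 0
image of x: 4
image of x^2: 8x - 10/3
image of x^3: 12x^2 - 10x + 67/3
image of x^4: 16x^3 - 20x^2 + (268/3)x - 500/27
image of x^5: 20x^4 - (100/3)x^3 + (670/3)x^2 - (2500/27)x + 8159/81
image of x^6: 24x^5 - 50x^4 + (1340/3)x^3 - (2500/9)x^2 + (16318/27)x - 6346/81
image of x^7: 28x^6 - 70x^5 + (2345/3)x^4 - (17500/27)x^3 + (57113/27)x^2 - (44422/81)x + 298645/729
each image's coordinates form column j of the matrix


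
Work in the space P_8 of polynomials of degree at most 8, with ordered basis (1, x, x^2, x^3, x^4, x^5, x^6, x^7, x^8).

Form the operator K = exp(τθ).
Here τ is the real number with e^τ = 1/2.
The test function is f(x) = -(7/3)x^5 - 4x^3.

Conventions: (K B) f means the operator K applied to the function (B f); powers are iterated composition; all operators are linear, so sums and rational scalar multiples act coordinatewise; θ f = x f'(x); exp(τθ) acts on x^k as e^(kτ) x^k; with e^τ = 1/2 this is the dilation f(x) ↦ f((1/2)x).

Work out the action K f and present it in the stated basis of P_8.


the image equals g(x) = -(7/96)x^5 - (1/2)x^3

exp(τθ) x^k = e^(kτ) x^k; with e^τ = 1/2 this sends x^k to (1/2)^k x^k
x^3 ↦ 1/8 x^3
x^5 ↦ 1/32 x^5
applying this coordinatewise to f: exp(τθ) f = -(7/96)x^5 - (1/2)x^3


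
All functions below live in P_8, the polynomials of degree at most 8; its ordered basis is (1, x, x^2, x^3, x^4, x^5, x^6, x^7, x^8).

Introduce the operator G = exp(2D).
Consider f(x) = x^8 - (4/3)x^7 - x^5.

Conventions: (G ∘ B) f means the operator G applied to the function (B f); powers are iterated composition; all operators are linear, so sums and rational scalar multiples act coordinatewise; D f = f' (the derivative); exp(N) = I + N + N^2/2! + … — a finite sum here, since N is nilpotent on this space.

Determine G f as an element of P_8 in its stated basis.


the result is g(x) = x^8 + (44/3)x^7 + (280/3)x^6 + 335x^5 + (2210/3)x^4 + (3016/3)x^3 + 816x^2 + (1040/3)x + 160/3

order-1 term: 16x^7 - (56/3)x^6 - 10x^4
order-2 term: 112x^6 - 112x^5 - 40x^3
order-3 term: 448x^5 - (1120/3)x^4 - 80x^2
order-4 term: 1120x^4 - (2240/3)x^3 - 80x
order-5 term: 1792x^3 - 896x^2 - 32
order-6 term: 1792x^2 - (1792/3)x
order-7 term: 1024x - 512/3
order-8 term: 256
the series for exp(2D) f terminates at order 8
exp(2D) f = x^8 + (44/3)x^7 + (280/3)x^6 + 335x^5 + (2210/3)x^4 + (3016/3)x^3 + 816x^2 + (1040/3)x + 160/3


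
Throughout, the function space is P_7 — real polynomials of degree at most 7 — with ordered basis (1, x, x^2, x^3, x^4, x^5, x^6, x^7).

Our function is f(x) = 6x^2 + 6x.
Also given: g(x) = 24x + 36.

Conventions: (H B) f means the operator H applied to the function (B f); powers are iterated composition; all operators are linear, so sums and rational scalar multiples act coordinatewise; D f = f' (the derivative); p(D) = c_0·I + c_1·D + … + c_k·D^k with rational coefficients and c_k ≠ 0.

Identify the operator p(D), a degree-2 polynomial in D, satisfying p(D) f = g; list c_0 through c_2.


D^0 f = 6x^2 + 6x
D^1 f = 12x + 6
D^2 f = 12
matching coefficients of g against c_0 f + c_1 Df + … from the top degree down determines the c_i
solution: c_0 = 0, c_1 = 2, c_2 = 2

c_0 = 0, c_1 = 2, c_2 = 2


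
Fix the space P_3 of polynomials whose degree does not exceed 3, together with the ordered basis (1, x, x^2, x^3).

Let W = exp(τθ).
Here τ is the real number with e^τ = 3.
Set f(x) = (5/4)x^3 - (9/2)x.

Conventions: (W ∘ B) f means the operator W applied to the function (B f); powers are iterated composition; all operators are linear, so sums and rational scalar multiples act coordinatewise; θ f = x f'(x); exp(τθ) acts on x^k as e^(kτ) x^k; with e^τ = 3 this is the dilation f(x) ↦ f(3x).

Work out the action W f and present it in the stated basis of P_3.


g(x) = (135/4)x^3 - (27/2)x

exp(τθ) x^k = e^(kτ) x^k; with e^τ = 3 this sends x^k to 3^k x^k
x ↦ 3 x
x^3 ↦ 27 x^3
applying this coordinatewise to f: exp(τθ) f = (135/4)x^3 - (27/2)x


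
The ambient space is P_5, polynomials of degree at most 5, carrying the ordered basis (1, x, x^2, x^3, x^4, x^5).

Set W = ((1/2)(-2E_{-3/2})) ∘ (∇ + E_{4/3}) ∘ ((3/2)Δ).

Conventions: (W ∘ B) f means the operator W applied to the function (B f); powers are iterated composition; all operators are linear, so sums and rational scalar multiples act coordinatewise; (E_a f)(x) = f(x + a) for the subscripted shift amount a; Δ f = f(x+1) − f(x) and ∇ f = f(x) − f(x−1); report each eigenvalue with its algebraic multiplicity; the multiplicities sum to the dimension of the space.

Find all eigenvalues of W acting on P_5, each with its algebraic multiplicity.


λ = 0 (multiplicity 6)

image of 1: 0
image of x: -3/2
image of x^2: -3x - 4
image of x^3: -(9/2)x^2 - 12x + 101/8
image of x^4: -6x^3 - 24x^2 + (101/2)x - 398/9
image of x^5: -(15/2)x^4 - 40x^3 + (505/4)x^2 - (1990/9)x + 106399/864
the matrix is upper triangular; its diagonal is (0, 0, 0, 0, 0, 0)
for a triangular matrix the eigenvalues are the diagonal entries, with algebraic multiplicity their repetition count


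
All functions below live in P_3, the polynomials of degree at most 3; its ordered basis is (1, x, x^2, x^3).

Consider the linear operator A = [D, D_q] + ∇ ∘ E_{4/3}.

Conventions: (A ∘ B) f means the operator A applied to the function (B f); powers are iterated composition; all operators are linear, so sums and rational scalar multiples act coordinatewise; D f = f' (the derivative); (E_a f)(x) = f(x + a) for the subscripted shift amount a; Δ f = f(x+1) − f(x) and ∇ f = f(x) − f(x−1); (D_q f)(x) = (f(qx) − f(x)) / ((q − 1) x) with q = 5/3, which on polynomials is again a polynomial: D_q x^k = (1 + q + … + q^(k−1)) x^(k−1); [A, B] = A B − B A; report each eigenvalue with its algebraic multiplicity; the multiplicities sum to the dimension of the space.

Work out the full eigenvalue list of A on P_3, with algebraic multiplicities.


image of 1: 0
image of x: 1
image of x^2: 2x + 7/3
image of x^3: 3x^2 + (71/9)x + 7/3
the matrix is upper triangular; its diagonal is (0, 0, 0, 0)
for a triangular matrix the eigenvalues are the diagonal entries, with algebraic multiplicity their repetition count

λ = 0 (multiplicity 4)


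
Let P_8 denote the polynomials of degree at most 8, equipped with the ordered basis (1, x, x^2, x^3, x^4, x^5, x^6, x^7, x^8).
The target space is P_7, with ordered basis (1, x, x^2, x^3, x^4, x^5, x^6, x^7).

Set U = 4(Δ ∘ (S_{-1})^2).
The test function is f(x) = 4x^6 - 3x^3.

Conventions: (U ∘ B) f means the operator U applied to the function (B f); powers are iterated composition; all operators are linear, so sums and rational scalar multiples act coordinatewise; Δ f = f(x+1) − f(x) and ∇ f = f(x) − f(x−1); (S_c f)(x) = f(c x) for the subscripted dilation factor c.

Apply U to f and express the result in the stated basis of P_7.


the result is g(x) = 96x^5 + 240x^4 + 320x^3 + 204x^2 + 60x + 4

S_{-1} f = 4x^6 + 3x^3
S_{-1} S_{-1} f = 4x^6 - 3x^3
Δ (S_{-1})^2 f = 24x^5 + 60x^4 + 80x^3 + 51x^2 + 15x + 1
(4(Δ ∘ (S_{-1})^2)) f = 96x^5 + 240x^4 + 320x^3 + 204x^2 + 60x + 4


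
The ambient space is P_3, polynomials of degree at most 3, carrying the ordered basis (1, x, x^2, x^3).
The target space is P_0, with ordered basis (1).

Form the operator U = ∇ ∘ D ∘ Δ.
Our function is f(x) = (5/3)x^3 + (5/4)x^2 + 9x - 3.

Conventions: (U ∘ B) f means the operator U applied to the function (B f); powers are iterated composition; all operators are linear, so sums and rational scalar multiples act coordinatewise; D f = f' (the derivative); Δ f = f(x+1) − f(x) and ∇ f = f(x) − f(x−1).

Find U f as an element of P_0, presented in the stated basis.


g(x) = 10

Δ f = 5x^2 + (15/2)x + 143/12
D Δ f = 10x + 15/2
∇ D Δ f = 10


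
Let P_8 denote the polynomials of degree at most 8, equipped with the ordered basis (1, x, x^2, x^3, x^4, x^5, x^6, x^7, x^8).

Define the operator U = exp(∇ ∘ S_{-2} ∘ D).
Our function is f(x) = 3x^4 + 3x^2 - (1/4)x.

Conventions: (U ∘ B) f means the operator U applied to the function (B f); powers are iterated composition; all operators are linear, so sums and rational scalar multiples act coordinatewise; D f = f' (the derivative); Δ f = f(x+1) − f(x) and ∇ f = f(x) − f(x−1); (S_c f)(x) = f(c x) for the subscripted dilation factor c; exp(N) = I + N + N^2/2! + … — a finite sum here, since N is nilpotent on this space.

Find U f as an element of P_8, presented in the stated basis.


the image equals g(x) = 3x^4 - 285x^2 + (1151/4)x + 468

order-1 term: -288x^2 + 288x - 108
order-2 term: 576
the series for exp(∇ ∘ S_{-2} ∘ D) f terminates at order 2
exp(∇ ∘ S_{-2} ∘ D) f = 3x^4 - 285x^2 + (1151/4)x + 468


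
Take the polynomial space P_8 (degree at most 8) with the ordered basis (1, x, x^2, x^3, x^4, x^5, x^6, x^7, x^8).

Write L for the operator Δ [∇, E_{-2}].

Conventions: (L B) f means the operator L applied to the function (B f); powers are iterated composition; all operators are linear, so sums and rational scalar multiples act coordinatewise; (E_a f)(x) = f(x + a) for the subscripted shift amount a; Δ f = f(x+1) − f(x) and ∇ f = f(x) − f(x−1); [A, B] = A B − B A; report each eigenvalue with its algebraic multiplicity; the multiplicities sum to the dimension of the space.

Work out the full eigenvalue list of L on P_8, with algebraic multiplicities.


λ = 0 (multiplicity 9)

image of 1: 0
image of x: 0
image of x^2: 0
image of x^3: 0
image of x^4: 0
image of x^5: 0
image of x^6: 0
image of x^7: 0
image of x^8: 0
the matrix is upper triangular; its diagonal is (0, 0, 0, 0, 0, 0, 0, 0, 0)
for a triangular matrix the eigenvalues are the diagonal entries, with algebraic multiplicity their repetition count


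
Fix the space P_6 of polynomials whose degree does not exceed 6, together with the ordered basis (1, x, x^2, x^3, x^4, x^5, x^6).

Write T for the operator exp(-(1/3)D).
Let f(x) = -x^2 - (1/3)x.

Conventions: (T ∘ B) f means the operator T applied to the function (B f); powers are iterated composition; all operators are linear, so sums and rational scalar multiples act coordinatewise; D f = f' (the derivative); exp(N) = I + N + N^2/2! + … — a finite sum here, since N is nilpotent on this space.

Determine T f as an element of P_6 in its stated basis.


the image equals g(x) = -x^2 + (1/3)x

order-1 term: (2/3)x + 1/9
order-2 term: -1/9
the series for exp(-(1/3)D) f terminates at order 2
exp(-(1/3)D) f = -x^2 + (1/3)x


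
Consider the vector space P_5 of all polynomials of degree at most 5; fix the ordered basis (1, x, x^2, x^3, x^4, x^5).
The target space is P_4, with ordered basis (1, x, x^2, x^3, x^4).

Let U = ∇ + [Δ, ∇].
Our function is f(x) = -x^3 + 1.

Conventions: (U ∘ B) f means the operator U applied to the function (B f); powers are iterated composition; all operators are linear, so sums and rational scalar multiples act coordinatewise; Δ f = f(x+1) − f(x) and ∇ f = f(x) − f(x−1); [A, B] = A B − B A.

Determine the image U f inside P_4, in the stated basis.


g(x) = -3x^2 + 3x - 1

∇ f = -3x^2 + 3x - 1
∇ f = -3x^2 + 3x - 1
Δ ∇ f = -6x
Δ f = -3x^2 - 3x - 1
∇ Δ f = -6x
[Δ, ∇] f = 0
(∇ + [Δ, ∇]) f = -3x^2 + 3x - 1


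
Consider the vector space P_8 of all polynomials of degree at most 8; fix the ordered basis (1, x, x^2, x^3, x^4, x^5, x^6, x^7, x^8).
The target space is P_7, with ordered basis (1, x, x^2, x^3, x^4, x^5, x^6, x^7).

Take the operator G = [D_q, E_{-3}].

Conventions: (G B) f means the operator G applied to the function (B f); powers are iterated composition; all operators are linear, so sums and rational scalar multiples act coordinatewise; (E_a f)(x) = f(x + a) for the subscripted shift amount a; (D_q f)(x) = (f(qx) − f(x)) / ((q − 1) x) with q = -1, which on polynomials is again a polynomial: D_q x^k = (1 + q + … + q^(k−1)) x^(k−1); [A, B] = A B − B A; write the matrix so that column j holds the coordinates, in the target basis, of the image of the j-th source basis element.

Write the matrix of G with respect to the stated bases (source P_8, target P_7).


the matrix is [[0, 0, -6, 18, -108, 324, -1458, 4374, -17496]; [0, 0, 0, 6, 0, 108, 0, 1458, 0]; [0, 0, 0, 0, -12, 36, -540, 1620, -13608]; [0, 0, 0, 0, 0, 12, 0, 540, 0]; [0, 0, 0, 0, 0, 0, -18, 54, -1512]; [0, 0, 0, 0, 0, 0, 0, 18, 0]; [0, 0, 0, 0, 0, 0, 0, 0, -24]; [0, 0, 0, 0, 0, 0, 0, 0, 0]] (rows listed top to bottom)

image of 1: 0
image of x: 0
image of x^2: -6
image of x^3: 6x + 18
image of x^4: -12x^2 - 108
image of x^5: 12x^3 + 36x^2 + 108x + 324
image of x^6: -18x^4 - 540x^2 - 1458
image of x^7: 18x^5 + 54x^4 + 540x^3 + 1620x^2 + 1458x + 4374
image of x^8: -24x^6 - 1512x^4 - 13608x^2 - 17496
each image's coordinates form column j of the matrix


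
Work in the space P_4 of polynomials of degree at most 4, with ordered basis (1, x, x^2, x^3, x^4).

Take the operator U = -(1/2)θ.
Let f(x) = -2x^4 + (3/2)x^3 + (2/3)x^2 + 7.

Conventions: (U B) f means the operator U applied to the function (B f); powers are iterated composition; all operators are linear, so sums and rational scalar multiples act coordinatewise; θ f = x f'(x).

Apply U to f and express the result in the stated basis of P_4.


the result is g(x) = 4x^4 - (9/4)x^3 - (2/3)x^2

θ f = -8x^4 + (9/2)x^3 + (4/3)x^2
(-(1/2)θ) f = 4x^4 - (9/4)x^3 - (2/3)x^2


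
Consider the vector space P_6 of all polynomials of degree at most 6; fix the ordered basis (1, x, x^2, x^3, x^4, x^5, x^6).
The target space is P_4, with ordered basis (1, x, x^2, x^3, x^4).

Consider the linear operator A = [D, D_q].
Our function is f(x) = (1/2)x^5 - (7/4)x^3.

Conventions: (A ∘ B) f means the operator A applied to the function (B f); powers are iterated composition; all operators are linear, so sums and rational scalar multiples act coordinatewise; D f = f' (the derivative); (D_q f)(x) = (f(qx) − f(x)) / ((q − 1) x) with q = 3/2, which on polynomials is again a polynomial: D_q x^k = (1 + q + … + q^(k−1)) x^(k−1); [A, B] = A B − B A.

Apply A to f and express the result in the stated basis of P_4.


the image equals g(x) = (97/16)x^3 - (7/2)x

D_q f = (211/32)x^4 - (133/16)x^2
D D_q f = (211/8)x^3 - (133/8)x
D f = (5/2)x^4 - (21/4)x^2
D_q D f = (325/16)x^3 - (105/8)x
[D, D_q] f = (97/16)x^3 - (7/2)x


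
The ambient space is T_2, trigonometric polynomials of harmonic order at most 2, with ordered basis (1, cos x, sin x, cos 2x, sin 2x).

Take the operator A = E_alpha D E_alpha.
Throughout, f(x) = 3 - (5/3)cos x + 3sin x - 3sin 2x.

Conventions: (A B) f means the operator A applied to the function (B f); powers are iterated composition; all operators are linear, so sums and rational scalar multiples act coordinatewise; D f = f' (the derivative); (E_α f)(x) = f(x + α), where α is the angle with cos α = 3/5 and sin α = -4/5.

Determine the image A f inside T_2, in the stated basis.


g(x) = -(61/25)cos x + (181/75)sin x + (3162/625)cos 2x + (2016/625)sin 2x

E_alpha f = 3 - (17/5)cos x + (7/15)sin x + (72/25)cos 2x + (21/25)sin 2x
D E_alpha f = (7/15)cos x + (17/5)sin x + (42/25)cos 2x - (144/25)sin 2x
E_alpha D E_alpha f = -(61/25)cos x + (181/75)sin x + (3162/625)cos 2x + (2016/625)sin 2x


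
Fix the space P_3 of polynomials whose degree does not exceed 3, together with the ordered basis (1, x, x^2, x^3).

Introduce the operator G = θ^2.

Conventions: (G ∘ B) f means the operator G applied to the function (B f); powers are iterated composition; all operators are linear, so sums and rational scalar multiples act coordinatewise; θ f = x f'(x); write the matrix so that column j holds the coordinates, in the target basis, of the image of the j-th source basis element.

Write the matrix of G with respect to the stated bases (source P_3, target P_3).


the matrix is [[0, 0, 0, 0]; [0, 1, 0, 0]; [0, 0, 4, 0]; [0, 0, 0, 9]] (rows listed top to bottom)

image of 1: 0
image of x: x
image of x^2: 4x^2
image of x^3: 9x^3
each image's coordinates form column j of the matrix


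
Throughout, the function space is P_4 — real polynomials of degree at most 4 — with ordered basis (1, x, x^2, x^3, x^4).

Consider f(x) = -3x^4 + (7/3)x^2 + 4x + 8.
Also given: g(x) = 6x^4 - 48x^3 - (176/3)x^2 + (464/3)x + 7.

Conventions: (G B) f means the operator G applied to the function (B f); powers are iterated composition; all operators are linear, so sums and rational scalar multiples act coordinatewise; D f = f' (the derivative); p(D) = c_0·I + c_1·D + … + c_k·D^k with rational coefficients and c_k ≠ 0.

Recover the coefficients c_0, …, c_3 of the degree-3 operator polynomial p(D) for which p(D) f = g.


D^0 f = -3x^4 + (7/3)x^2 + 4x + 8
D^1 f = -12x^3 + (14/3)x + 4
D^2 f = -36x^2 + 14/3
D^3 f = -72x
matching coefficients of g against c_0 f + c_1 Df + … from the top degree down determines the c_i
solution: c_0 = -2, c_1 = 4, c_2 = 3/2, c_3 = -2

c_0 = -2, c_1 = 4, c_2 = 3/2, c_3 = -2


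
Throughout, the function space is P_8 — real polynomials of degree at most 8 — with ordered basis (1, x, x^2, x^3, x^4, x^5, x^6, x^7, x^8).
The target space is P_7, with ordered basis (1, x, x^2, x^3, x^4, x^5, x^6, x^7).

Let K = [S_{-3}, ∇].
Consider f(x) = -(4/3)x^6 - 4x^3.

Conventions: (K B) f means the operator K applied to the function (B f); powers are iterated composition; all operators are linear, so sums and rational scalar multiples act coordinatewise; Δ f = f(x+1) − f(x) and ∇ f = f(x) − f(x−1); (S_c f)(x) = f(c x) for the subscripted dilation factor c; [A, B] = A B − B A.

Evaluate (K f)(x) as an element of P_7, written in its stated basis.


∇ f = -8x^5 + 20x^4 - (80/3)x^3 + 8x^2 + 4x - 8/3
S_{-3} ∇ f = 1944x^5 + 1620x^4 + 720x^3 + 72x^2 - 12x - 8/3
S_{-3} f = -972x^6 + 108x^3
∇ S_{-3} f = -5832x^5 + 14580x^4 - 19440x^3 + 14904x^2 - 6156x + 1080
[S_{-3}, ∇] f = 7776x^5 - 12960x^4 + 20160x^3 - 14832x^2 + 6144x - 3248/3

the result is g(x) = 7776x^5 - 12960x^4 + 20160x^3 - 14832x^2 + 6144x - 3248/3


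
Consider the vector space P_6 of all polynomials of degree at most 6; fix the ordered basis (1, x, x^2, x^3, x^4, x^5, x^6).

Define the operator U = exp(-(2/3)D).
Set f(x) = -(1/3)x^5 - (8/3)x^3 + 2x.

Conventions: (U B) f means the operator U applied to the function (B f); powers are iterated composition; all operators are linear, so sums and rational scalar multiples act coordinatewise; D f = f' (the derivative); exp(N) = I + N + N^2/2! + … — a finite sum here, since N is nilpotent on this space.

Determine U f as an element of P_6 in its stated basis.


order-1 term: (10/9)x^4 + (16/3)x^2 - 4/3
order-2 term: -(40/27)x^3 - (32/9)x
order-3 term: (80/81)x^2 + 64/81
order-4 term: -(80/243)x
order-5 term: 32/729
the series for exp(-(2/3)D) f terminates at order 5
exp(-(2/3)D) f = -(1/3)x^5 + (10/9)x^4 - (112/27)x^3 + (512/81)x^2 - (458/243)x - 364/729

g(x) = -(1/3)x^5 + (10/9)x^4 - (112/27)x^3 + (512/81)x^2 - (458/243)x - 364/729


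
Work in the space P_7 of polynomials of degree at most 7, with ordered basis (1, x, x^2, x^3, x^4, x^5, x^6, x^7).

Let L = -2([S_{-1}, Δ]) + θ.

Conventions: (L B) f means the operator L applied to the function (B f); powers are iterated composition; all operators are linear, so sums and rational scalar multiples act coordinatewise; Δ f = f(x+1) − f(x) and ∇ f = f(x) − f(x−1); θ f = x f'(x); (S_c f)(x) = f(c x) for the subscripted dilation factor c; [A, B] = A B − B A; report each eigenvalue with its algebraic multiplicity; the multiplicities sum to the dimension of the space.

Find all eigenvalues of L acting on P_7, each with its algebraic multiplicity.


image of 1: 0
image of x: x - 4
image of x^2: 2x^2 + 8x
image of x^3: 3x^3 - 12x^2 - 4
image of x^4: 4x^4 + 16x^3 + 16x
image of x^5: 5x^5 - 20x^4 - 40x^2 - 4
image of x^6: 6x^6 + 24x^5 + 80x^3 + 24x
image of x^7: 7x^7 - 28x^6 - 140x^4 - 84x^2 - 4
the matrix is upper triangular; its diagonal is (0, 1, 2, 3, 4, 5, 6, 7)
for a triangular matrix the eigenvalues are the diagonal entries, with algebraic multiplicity their repetition count

λ = 0 (multiplicity 1), λ = 1 (multiplicity 1), λ = 2 (multiplicity 1), λ = 3 (multiplicity 1), λ = 4 (multiplicity 1), λ = 5 (multiplicity 1), λ = 6 (multiplicity 1), λ = 7 (multiplicity 1)


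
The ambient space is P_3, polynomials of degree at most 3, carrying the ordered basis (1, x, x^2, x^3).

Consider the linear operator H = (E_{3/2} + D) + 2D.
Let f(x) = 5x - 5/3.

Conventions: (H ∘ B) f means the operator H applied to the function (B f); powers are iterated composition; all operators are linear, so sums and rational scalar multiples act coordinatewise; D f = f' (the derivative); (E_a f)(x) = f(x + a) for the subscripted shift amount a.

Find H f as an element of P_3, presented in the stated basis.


E_{3/2} f = 5x + 35/6
D f = 5
(E_{3/2} + D) f = 5x + 65/6
D f = 5
(2D) f = 10
((E_{3/2} + D) + 2D) f = 5x + 125/6

g(x) = 5x + 125/6


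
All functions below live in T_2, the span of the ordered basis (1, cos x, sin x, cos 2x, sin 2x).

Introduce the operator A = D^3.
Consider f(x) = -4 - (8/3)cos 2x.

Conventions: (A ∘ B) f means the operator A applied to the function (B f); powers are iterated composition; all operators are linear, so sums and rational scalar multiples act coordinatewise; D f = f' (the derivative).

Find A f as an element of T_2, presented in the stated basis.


D f = (16/3)sin 2x
D D f = (32/3)cos 2x
D D D f = -(64/3)sin 2x

the image equals g(x) = -(64/3)sin 2x


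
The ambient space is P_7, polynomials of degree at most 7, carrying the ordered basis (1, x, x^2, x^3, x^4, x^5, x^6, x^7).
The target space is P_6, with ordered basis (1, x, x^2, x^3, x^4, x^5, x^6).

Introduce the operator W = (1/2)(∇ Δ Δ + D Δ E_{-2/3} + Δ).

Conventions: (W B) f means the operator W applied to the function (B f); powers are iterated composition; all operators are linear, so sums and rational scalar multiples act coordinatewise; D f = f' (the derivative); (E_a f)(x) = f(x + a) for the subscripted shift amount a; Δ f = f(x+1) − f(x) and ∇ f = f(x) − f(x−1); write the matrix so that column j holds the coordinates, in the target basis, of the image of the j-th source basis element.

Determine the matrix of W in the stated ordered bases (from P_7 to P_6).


the matrix is [[0, 1/2, 3/2, 3, 43/6, 406/27, 1669/54, 5119/81]; [0, 0, 1, 9/2, 12, 215/6, 812/9, 11683/54]; [0, 0, 0, 3/2, 9, 30, 215/2, 2842/9]; [0, 0, 0, 0, 2, 15, 60, 1505/6]; [0, 0, 0, 0, 0, 5/2, 45/2, 105]; [0, 0, 0, 0, 0, 0, 3, 63/2]; [0, 0, 0, 0, 0, 0, 0, 7/2]] (rows listed top to bottom)

image of 1: 0
image of x: 1/2
image of x^2: x + 3/2
image of x^3: (3/2)x^2 + (9/2)x + 3
image of x^4: 2x^3 + 9x^2 + 12x + 43/6
image of x^5: (5/2)x^4 + 15x^3 + 30x^2 + (215/6)x + 406/27
image of x^6: 3x^5 + (45/2)x^4 + 60x^3 + (215/2)x^2 + (812/9)x + 1669/54
image of x^7: (7/2)x^6 + (63/2)x^5 + 105x^4 + (1505/6)x^3 + (2842/9)x^2 + (11683/54)x + 5119/81
each image's coordinates form column j of the matrix


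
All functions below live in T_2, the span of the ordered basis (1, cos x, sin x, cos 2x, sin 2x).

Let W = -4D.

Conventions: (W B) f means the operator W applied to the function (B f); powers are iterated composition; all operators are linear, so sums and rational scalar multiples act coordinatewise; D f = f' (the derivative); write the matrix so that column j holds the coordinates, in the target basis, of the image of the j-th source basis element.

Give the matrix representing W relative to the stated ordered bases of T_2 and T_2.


image of 1: 0
image of cos x: 4sin x
image of sin x: -4cos x
image of cos 2x: 8sin 2x
image of sin 2x: -8cos 2x
each image's coordinates form column j of the matrix

the matrix is [[0, 0, 0, 0, 0]; [0, 0, -4, 0, 0]; [0, 4, 0, 0, 0]; [0, 0, 0, 0, -8]; [0, 0, 0, 8, 0]] (rows listed top to bottom)
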